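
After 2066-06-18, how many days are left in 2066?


Day of year: 169 of 365
Remaining = 365 - 169

196 days


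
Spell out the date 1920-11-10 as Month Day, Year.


ISO 1920-11-10 parses as year=1920, month=11, day=10
Month 11 -> November

November 10, 1920


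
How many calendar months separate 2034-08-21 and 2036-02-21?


From August 2034 to February 2036
2 years * 12 = 24 months, minus 6 months = 18

18 months


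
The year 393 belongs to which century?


Century = (year - 1) // 100 + 1
= (393 - 1) // 100 + 1
= 392 // 100 + 1
= 3 + 1

4th century


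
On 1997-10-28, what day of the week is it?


Date: October 28, 1997
Anchor: Jan 1, 1997. With p = 1997 - 1 = 1996: (p + p//4 - p//100 + p//400) mod 7 = (1996 + 499 - 19 + 4) mod 7 = 2480 mod 7 = 2 -> Wednesday (Mon=0 ... Sun=6)
Days before October (Jan-Sep): 273; offset = 273 + 28 - 1 = 300
Weekday index = (2 + 300) mod 7 = 1

Day of the week: Tuesday


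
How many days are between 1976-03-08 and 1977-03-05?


From 1976-03-08 to 1977-03-05
1976-03-08: days before March = 31 + 29 = 60 (1976 is a leap year); day of year = 60 + 8 = 68
1977-03-05: days before March = 31 + 28 = 59 (1977 is not a leap year); day of year = 59 + 5 = 64
Rest of 1976: 366 - 68 = 298
Total = 298 + 64 = 362

362 days


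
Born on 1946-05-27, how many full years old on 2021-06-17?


Birth: 1946-05-27
Reference: 2021-06-17
Year difference: 2021 - 1946 = 75

75 years old


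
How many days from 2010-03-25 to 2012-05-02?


From 2010-03-25 to 2012-05-02
2010-03-25: days before March = 31 + 28 = 59 (2010 is not a leap year); day of year = 59 + 25 = 84
2012-05-02: days before May = 31 + 29 + 31 + 30 = 121 (2012 is a leap year); day of year = 121 + 2 = 123
Rest of 2010: 365 - 84 = 281
Full years 2011 (365): 365
Total = 281 + 365 + 123 = 769

769 days


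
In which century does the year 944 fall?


Century = (year - 1) // 100 + 1
= (944 - 1) // 100 + 1
= 943 // 100 + 1
= 9 + 1

10th century


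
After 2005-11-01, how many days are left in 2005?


Day of year: 305 of 365
Remaining = 365 - 305

60 days


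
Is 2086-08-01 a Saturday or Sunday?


Anchor: Jan 1, 2086. With p = 2086 - 1 = 2085: (p + p//4 - p//100 + p//400) mod 7 = (2085 + 521 - 20 + 5) mod 7 = 2591 mod 7 = 1 -> Tuesday (Mon=0 ... Sun=6)
Day of year: 213; offset = 212
Weekday index = (1 + 212) mod 7 = 3 -> Thursday
Weekend days: Saturday, Sunday

No


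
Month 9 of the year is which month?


Month 9 of 12

September


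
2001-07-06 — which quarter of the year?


Month: July (month 7)
Q1: Jan-Mar, Q2: Apr-Jun, Q3: Jul-Sep, Q4: Oct-Dec

Q3


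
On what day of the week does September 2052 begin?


Target: September 1, 2052
Anchor: Jan 1, 2052. With p = 2052 - 1 = 2051: (p + p//4 - p//100 + p//400) mod 7 = (2051 + 512 - 20 + 5) mod 7 = 2548 mod 7 = 0 -> Monday (Mon=0 ... Sun=6)
Days before September (Jan-Aug): 244 days
Weekday index = (0 + 244) mod 7 = 6

Sunday


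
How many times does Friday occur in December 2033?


December 2033 has 31 days
Anchor: Jan 1, 2033. With p = 2033 - 1 = 2032: (p + p//4 - p//100 + p//400) mod 7 = (2032 + 508 - 20 + 5) mod 7 = 2525 mod 7 = 5 -> Saturday (Mon=0 ... Sun=6)
Days before December (Jan-Nov): 334; December 1 index = (5 + 334) mod 7 = 3 -> Thursday
First Friday is December 2
Fridays: 2, 9, 16, 23, 30

5 Fridays


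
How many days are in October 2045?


October 2045

31 days


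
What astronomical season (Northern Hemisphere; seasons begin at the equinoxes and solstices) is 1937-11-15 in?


Date: November 15
Astronomical Autumn (approx.; exact equinox/solstice day varies by year): September 22 to December 20
November 15 falls within the Autumn window

Autumn


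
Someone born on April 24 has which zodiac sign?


Date: April 24
Conventional tropical zodiac dates: Taurus from April 20 onward; Gemini starts May 21
April 24 falls within the Taurus range

Taurus


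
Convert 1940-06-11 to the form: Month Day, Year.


ISO 1940-06-11 parses as year=1940, month=06, day=11
Month 6 -> June

June 11, 1940


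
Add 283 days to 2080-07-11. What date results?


Start: 2080-07-11, add 283 days
July 2080 has 31 days: 31 - 11 = 20 days to July 31 -> 263 left
August 2080 has 31 days -> 232 left
September 2080 has 30 days -> 202 left
October 2080 has 31 days -> 171 left
November 2080 has 30 days -> 141 left
December 2080 has 31 days -> 110 left
January 2081 has 31 days -> 79 left
February 2081 has 28 days -> 51 left
March 2081 has 31 days -> 20 left
April 2081: 20 <= 30 -> lands on April 20

Result: 2081-04-20


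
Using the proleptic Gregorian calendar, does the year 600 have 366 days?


Gregorian leap year rule: divisible by 4, but not by 100, unless also by 400.
600 is divisible by 100 but not 400 -> not a leap year

No


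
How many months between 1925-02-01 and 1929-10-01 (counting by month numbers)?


From February 1925 to October 1929
4 years * 12 = 48 months, plus 8 months = 56

56 months


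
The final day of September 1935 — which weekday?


September 1935 has 30 days
Anchor: Jan 1, 1935. With p = 1935 - 1 = 1934: (p + p//4 - p//100 + p//400) mod 7 = (1934 + 483 - 19 + 4) mod 7 = 2402 mod 7 = 1 -> Tuesday (Mon=0 ... Sun=6)
Days before September (Jan-Aug): 243; September 1 index = (1 + 243) mod 7 = 6 -> Sunday
Last day offset: 30 - 1 = 29 days
Weekday index = (6 + 29) mod 7 = 0

Monday, September 30


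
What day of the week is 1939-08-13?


Date: August 13, 1939
Anchor: Jan 1, 1939. With p = 1939 - 1 = 1938: (p + p//4 - p//100 + p//400) mod 7 = (1938 + 484 - 19 + 4) mod 7 = 2407 mod 7 = 6 -> Sunday (Mon=0 ... Sun=6)
Days before August (Jan-Jul): 212; offset = 212 + 13 - 1 = 224
Weekday index = (6 + 224) mod 7 = 6

Day of the week: Sunday


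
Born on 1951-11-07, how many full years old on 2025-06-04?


Birth: 1951-11-07
Reference: 2025-06-04
Year difference: 2025 - 1951 = 74
Birthday not yet reached in 2025, subtract 1

73 years old


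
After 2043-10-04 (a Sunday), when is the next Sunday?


Current: Sunday
Target: Sunday
Days ahead: 7

Next Sunday: 2043-10-11


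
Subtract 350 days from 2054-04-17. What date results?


Start: 2054-04-17, subtract 350 days
Back 17 days from April 17 reaches March 31, 2054 -> 333 left
March 2054 has 31 days -> back to February 28, 2054 -> 302 left
February 2054 has 28 days -> back to January 31, 2054 -> 274 left
January 2054 has 31 days -> back to December 31, 2053 -> 243 left
December 2053 has 31 days -> back to November 30, 2053 -> 212 left
November 2053 has 30 days -> back to October 31, 2053 -> 182 left
October 2053 has 31 days -> back to September 30, 2053 -> 151 left
September 2053 has 30 days -> back to August 31, 2053 -> 121 left
August 2053 has 31 days -> back to July 31, 2053 -> 90 left
July 2053 has 31 days -> back to June 30, 2053 -> 59 left
June 2053 has 30 days -> back to May 31, 2053 -> 29 left
May 2053: 31 - 29 = 2 -> lands on May 2

Result: 2053-05-02


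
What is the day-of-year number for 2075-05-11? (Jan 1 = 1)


Date: May 11, 2075
Days in months 1 through 4: 120
Plus 11 days in May

Day of year: 131


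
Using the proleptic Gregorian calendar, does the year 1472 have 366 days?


Gregorian leap year rule: divisible by 4, but not by 100, unless also by 400.
1472 is divisible by 4 but not 100 -> leap year

Yes


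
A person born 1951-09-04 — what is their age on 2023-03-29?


Birth: 1951-09-04
Reference: 2023-03-29
Year difference: 2023 - 1951 = 72
Birthday not yet reached in 2023, subtract 1

71 years old


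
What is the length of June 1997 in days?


June 1997

30 days


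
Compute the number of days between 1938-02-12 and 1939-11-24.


From 1938-02-12 to 1939-11-24
1938-02-12: days before February = 31; day of year = 31 + 12 = 43
1939-11-24: days before November = 31 + 28 + 31 + 30 + 31 + 30 + 31 + 31 + 30 + 31 = 304 (1939 is not a leap year); day of year = 304 + 24 = 328
Rest of 1938: 365 - 43 = 322
Total = 322 + 328 = 650

650 days


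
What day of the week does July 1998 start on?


Target: July 1, 1998
Anchor: Jan 1, 1998. With p = 1998 - 1 = 1997: (p + p//4 - p//100 + p//400) mod 7 = (1997 + 499 - 19 + 4) mod 7 = 2481 mod 7 = 3 -> Thursday (Mon=0 ... Sun=6)
Days before July (Jan-Jun): 181 days
Weekday index = (3 + 181) mod 7 = 2

Wednesday


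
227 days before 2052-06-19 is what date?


Start: 2052-06-19, subtract 227 days
Back 19 days from June 19 reaches May 31, 2052 -> 208 left
May 2052 has 31 days -> back to April 30, 2052 -> 177 left
April 2052 has 30 days -> back to March 31, 2052 -> 147 left
March 2052 has 31 days -> back to February 29, 2052 -> 116 left
February 2052 has 29 days -> back to January 31, 2052 -> 87 left
January 2052 has 31 days -> back to December 31, 2051 -> 56 left
December 2051 has 31 days -> back to November 30, 2051 -> 25 left
November 2051: 30 - 25 = 5 -> lands on November 5

Result: 2051-11-05


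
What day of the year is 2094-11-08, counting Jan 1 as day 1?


Date: November 8, 2094
Days in months 1 through 10: 304
Plus 8 days in November

Day of year: 312


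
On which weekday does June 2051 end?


June 2051 has 30 days
Anchor: Jan 1, 2051. With p = 2051 - 1 = 2050: (p + p//4 - p//100 + p//400) mod 7 = (2050 + 512 - 20 + 5) mod 7 = 2547 mod 7 = 6 -> Sunday (Mon=0 ... Sun=6)
Days before June (Jan-May): 151; June 1 index = (6 + 151) mod 7 = 3 -> Thursday
Last day offset: 30 - 1 = 29 days
Weekday index = (3 + 29) mod 7 = 4

Friday, June 30


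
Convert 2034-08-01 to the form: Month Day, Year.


ISO 2034-08-01 parses as year=2034, month=08, day=01
Month 8 -> August

August 1, 2034


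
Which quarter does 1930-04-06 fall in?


Month: April (month 4)
Q1: Jan-Mar, Q2: Apr-Jun, Q3: Jul-Sep, Q4: Oct-Dec

Q2


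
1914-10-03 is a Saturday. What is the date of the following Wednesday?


Current: Saturday
Target: Wednesday
Days ahead: 4

Next Wednesday: 1914-10-07


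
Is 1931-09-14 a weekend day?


Anchor: Jan 1, 1931. With p = 1931 - 1 = 1930: (p + p//4 - p//100 + p//400) mod 7 = (1930 + 482 - 19 + 4) mod 7 = 2397 mod 7 = 3 -> Thursday (Mon=0 ... Sun=6)
Day of year: 257; offset = 256
Weekday index = (3 + 256) mod 7 = 0 -> Monday
Weekend days: Saturday, Sunday

No


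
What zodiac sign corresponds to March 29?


Date: March 29
Conventional tropical zodiac dates: Aries from March 21 onward; Taurus starts April 20
March 29 falls within the Aries range

Aries


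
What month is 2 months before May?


May is month 5
5 - 2 = 3

March


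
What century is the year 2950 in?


Century = (year - 1) // 100 + 1
= (2950 - 1) // 100 + 1
= 2949 // 100 + 1
= 29 + 1

30th century


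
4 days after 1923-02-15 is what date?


Start: 1923-02-15, add 4 days
February 1923 has 28 days; 15 + 4 = 19 stays within February

Result: 1923-02-19


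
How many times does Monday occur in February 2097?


February 2097 has 28 days
Anchor: Jan 1, 2097. With p = 2097 - 1 = 2096: (p + p//4 - p//100 + p//400) mod 7 = (2096 + 524 - 20 + 5) mod 7 = 2605 mod 7 = 1 -> Tuesday (Mon=0 ... Sun=6)
Days before February (Jan): 31; February 1 index = (1 + 31) mod 7 = 4 -> Friday
First Monday is February 4
Mondays: 4, 11, 18, 25

4 Mondays


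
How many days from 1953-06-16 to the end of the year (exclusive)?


Day of year: 167 of 365
Remaining = 365 - 167

198 days


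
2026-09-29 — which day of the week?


Date: September 29, 2026
Anchor: Jan 1, 2026. With p = 2026 - 1 = 2025: (p + p//4 - p//100 + p//400) mod 7 = (2025 + 506 - 20 + 5) mod 7 = 2516 mod 7 = 3 -> Thursday (Mon=0 ... Sun=6)
Days before September (Jan-Aug): 243; offset = 243 + 29 - 1 = 271
Weekday index = (3 + 271) mod 7 = 1

Day of the week: Tuesday


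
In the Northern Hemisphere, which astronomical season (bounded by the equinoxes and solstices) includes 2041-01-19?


Date: January 19
Astronomical Winter (approx.; exact equinox/solstice day varies by year): December 21 to March 19
January 19 falls within the Winter window

Winter


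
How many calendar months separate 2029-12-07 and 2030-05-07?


From December 2029 to May 2030
1 year * 12 = 12 months, minus 7 months = 5

5 months


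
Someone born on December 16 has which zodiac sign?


Date: December 16
Conventional tropical zodiac dates: Sagittarius from November 22 onward; Capricorn starts December 22
December 16 falls within the Sagittarius range

Sagittarius


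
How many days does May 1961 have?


May 1961

31 days


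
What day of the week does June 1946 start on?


Target: June 1, 1946
Anchor: Jan 1, 1946. With p = 1946 - 1 = 1945: (p + p//4 - p//100 + p//400) mod 7 = (1945 + 486 - 19 + 4) mod 7 = 2416 mod 7 = 1 -> Tuesday (Mon=0 ... Sun=6)
Days before June (Jan-May): 151 days
Weekday index = (1 + 151) mod 7 = 5

Saturday


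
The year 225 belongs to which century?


Century = (year - 1) // 100 + 1
= (225 - 1) // 100 + 1
= 224 // 100 + 1
= 2 + 1

3rd century


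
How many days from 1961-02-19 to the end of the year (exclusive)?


Day of year: 50 of 365
Remaining = 365 - 50

315 days


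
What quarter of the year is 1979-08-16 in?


Month: August (month 8)
Q1: Jan-Mar, Q2: Apr-Jun, Q3: Jul-Sep, Q4: Oct-Dec

Q3


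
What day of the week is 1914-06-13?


Date: June 13, 1914
Anchor: Jan 1, 1914. With p = 1914 - 1 = 1913: (p + p//4 - p//100 + p//400) mod 7 = (1913 + 478 - 19 + 4) mod 7 = 2376 mod 7 = 3 -> Thursday (Mon=0 ... Sun=6)
Days before June (Jan-May): 151; offset = 151 + 13 - 1 = 163
Weekday index = (3 + 163) mod 7 = 5

Day of the week: Saturday


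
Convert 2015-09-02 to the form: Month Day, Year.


ISO 2015-09-02 parses as year=2015, month=09, day=02
Month 9 -> September

September 2, 2015


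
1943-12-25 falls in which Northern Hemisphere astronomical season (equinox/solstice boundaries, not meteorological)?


Date: December 25
Astronomical Winter (approx.; exact equinox/solstice day varies by year): December 21 to March 19
December 25 falls within the Winter window

Winter


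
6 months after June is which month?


June is month 6
6 + 6 = 12

December


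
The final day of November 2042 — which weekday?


November 2042 has 30 days
Anchor: Jan 1, 2042. With p = 2042 - 1 = 2041: (p + p//4 - p//100 + p//400) mod 7 = (2041 + 510 - 20 + 5) mod 7 = 2536 mod 7 = 2 -> Wednesday (Mon=0 ... Sun=6)
Days before November (Jan-Oct): 304; November 1 index = (2 + 304) mod 7 = 5 -> Saturday
Last day offset: 30 - 1 = 29 days
Weekday index = (5 + 29) mod 7 = 6

Sunday, November 30


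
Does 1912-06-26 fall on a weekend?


Anchor: Jan 1, 1912. With p = 1912 - 1 = 1911: (p + p//4 - p//100 + p//400) mod 7 = (1911 + 477 - 19 + 4) mod 7 = 2373 mod 7 = 0 -> Monday (Mon=0 ... Sun=6)
Day of year: 178; offset = 177
Weekday index = (0 + 177) mod 7 = 2 -> Wednesday
Weekend days: Saturday, Sunday

No


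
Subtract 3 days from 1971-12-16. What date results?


Start: 1971-12-16, subtract 3 days
16 - 3 = 13 stays within December 1971

Result: 1971-12-13


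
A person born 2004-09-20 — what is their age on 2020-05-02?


Birth: 2004-09-20
Reference: 2020-05-02
Year difference: 2020 - 2004 = 16
Birthday not yet reached in 2020, subtract 1

15 years old


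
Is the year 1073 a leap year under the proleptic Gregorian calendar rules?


Gregorian leap year rule: divisible by 4, but not by 100, unless also by 400.
1073 is not divisible by 4 -> not a leap year

No


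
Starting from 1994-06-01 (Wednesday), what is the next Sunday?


Current: Wednesday
Target: Sunday
Days ahead: 4

Next Sunday: 1994-06-05


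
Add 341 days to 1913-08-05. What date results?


Start: 1913-08-05, add 341 days
August 1913 has 31 days: 31 - 5 = 26 days to August 31 -> 315 left
September 1913 has 30 days -> 285 left
October 1913 has 31 days -> 254 left
November 1913 has 30 days -> 224 left
December 1913 has 31 days -> 193 left
January 1914 has 31 days -> 162 left
February 1914 has 28 days -> 134 left
March 1914 has 31 days -> 103 left
April 1914 has 30 days -> 73 left
May 1914 has 31 days -> 42 left
June 1914 has 30 days -> 12 left
July 1914: 12 <= 31 -> lands on July 12

Result: 1914-07-12


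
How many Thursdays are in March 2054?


March 2054 has 31 days
Anchor: Jan 1, 2054. With p = 2054 - 1 = 2053: (p + p//4 - p//100 + p//400) mod 7 = (2053 + 513 - 20 + 5) mod 7 = 2551 mod 7 = 3 -> Thursday (Mon=0 ... Sun=6)
Days before March (Jan-Feb): 59; March 1 index = (3 + 59) mod 7 = 6 -> Sunday
First Thursday is March 5
Thursdays: 5, 12, 19, 26

4 Thursdays


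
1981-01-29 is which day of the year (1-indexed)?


Date: January 29, 1981
No months before January
Plus 29 days in January

Day of year: 29


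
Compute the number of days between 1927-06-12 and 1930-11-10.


From 1927-06-12 to 1930-11-10
1927-06-12: days before June = 31 + 28 + 31 + 30 + 31 = 151 (1927 is not a leap year); day of year = 151 + 12 = 163
1930-11-10: days before November = 31 + 28 + 31 + 30 + 31 + 30 + 31 + 31 + 30 + 31 = 304 (1930 is not a leap year); day of year = 304 + 10 = 314
Rest of 1927: 365 - 163 = 202
Full years 1928 (366), 1929 (365): 731
Total = 202 + 731 + 314 = 1247

1247 days


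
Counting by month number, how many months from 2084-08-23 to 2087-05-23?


From August 2084 to May 2087
3 years * 12 = 36 months, minus 3 months = 33

33 months


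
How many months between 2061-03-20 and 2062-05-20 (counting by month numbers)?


From March 2061 to May 2062
1 year * 12 = 12 months, plus 2 months = 14

14 months


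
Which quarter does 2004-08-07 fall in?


Month: August (month 8)
Q1: Jan-Mar, Q2: Apr-Jun, Q3: Jul-Sep, Q4: Oct-Dec

Q3


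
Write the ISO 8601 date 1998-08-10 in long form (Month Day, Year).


ISO 1998-08-10 parses as year=1998, month=08, day=10
Month 8 -> August

August 10, 1998


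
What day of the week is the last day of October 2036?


October 2036 has 31 days
Anchor: Jan 1, 2036. With p = 2036 - 1 = 2035: (p + p//4 - p//100 + p//400) mod 7 = (2035 + 508 - 20 + 5) mod 7 = 2528 mod 7 = 1 -> Tuesday (Mon=0 ... Sun=6)
Days before October (Jan-Sep): 274; October 1 index = (1 + 274) mod 7 = 2 -> Wednesday
Last day offset: 31 - 1 = 30 days
Weekday index = (2 + 30) mod 7 = 4

Friday, October 31


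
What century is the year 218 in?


Century = (year - 1) // 100 + 1
= (218 - 1) // 100 + 1
= 217 // 100 + 1
= 2 + 1

3rd century


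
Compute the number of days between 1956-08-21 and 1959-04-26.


From 1956-08-21 to 1959-04-26
1956-08-21: days before August = 31 + 29 + 31 + 30 + 31 + 30 + 31 = 213 (1956 is a leap year); day of year = 213 + 21 = 234
1959-04-26: days before April = 31 + 28 + 31 = 90 (1959 is not a leap year); day of year = 90 + 26 = 116
Rest of 1956: 366 - 234 = 132
Full years 1957 (365), 1958 (365): 730
Total = 132 + 730 + 116 = 978

978 days


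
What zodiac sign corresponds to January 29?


Date: January 29
Conventional tropical zodiac dates: Aquarius from January 20 onward; Pisces starts February 19
January 29 falls within the Aquarius range

Aquarius


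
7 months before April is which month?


April is month 4
4 - 7 = -3; wrap: -3 + 12 = 9

September


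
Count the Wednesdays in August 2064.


August 2064 has 31 days
Anchor: Jan 1, 2064. With p = 2064 - 1 = 2063: (p + p//4 - p//100 + p//400) mod 7 = (2063 + 515 - 20 + 5) mod 7 = 2563 mod 7 = 1 -> Tuesday (Mon=0 ... Sun=6)
Days before August (Jan-Jul): 213; August 1 index = (1 + 213) mod 7 = 4 -> Friday
First Wednesday is August 6
Wednesdays: 6, 13, 20, 27

4 Wednesdays


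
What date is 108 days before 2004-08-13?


Start: 2004-08-13, subtract 108 days
Back 13 days from August 13 reaches July 31, 2004 -> 95 left
July 2004 has 31 days -> back to June 30, 2004 -> 64 left
June 2004 has 30 days -> back to May 31, 2004 -> 34 left
May 2004 has 31 days -> back to April 30, 2004 -> 3 left
April 2004: 30 - 3 = 27 -> lands on April 27

Result: 2004-04-27


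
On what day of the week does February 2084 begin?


Target: February 1, 2084
Anchor: Jan 1, 2084. With p = 2084 - 1 = 2083: (p + p//4 - p//100 + p//400) mod 7 = (2083 + 520 - 20 + 5) mod 7 = 2588 mod 7 = 5 -> Saturday (Mon=0 ... Sun=6)
Days before February (Jan): 31 days
Weekday index = (5 + 31) mod 7 = 1

Tuesday


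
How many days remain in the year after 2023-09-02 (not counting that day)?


Day of year: 245 of 365
Remaining = 365 - 245

120 days


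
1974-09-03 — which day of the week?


Date: September 3, 1974
Anchor: Jan 1, 1974. With p = 1974 - 1 = 1973: (p + p//4 - p//100 + p//400) mod 7 = (1973 + 493 - 19 + 4) mod 7 = 2451 mod 7 = 1 -> Tuesday (Mon=0 ... Sun=6)
Days before September (Jan-Aug): 243; offset = 243 + 3 - 1 = 245
Weekday index = (1 + 245) mod 7 = 1

Day of the week: Tuesday


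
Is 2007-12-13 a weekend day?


Anchor: Jan 1, 2007. With p = 2007 - 1 = 2006: (p + p//4 - p//100 + p//400) mod 7 = (2006 + 501 - 20 + 5) mod 7 = 2492 mod 7 = 0 -> Monday (Mon=0 ... Sun=6)
Day of year: 347; offset = 346
Weekday index = (0 + 346) mod 7 = 3 -> Thursday
Weekend days: Saturday, Sunday

No


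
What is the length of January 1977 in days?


January 1977

31 days


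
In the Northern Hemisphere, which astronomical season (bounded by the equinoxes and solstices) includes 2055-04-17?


Date: April 17
Astronomical Spring (approx.; exact equinox/solstice day varies by year): March 20 to June 20
April 17 falls within the Spring window

Spring


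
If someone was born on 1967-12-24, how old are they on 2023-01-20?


Birth: 1967-12-24
Reference: 2023-01-20
Year difference: 2023 - 1967 = 56
Birthday not yet reached in 2023, subtract 1

55 years old


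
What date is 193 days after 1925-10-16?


Start: 1925-10-16, add 193 days
October 1925 has 31 days: 31 - 16 = 15 days to October 31 -> 178 left
November 1925 has 30 days -> 148 left
December 1925 has 31 days -> 117 left
January 1926 has 31 days -> 86 left
February 1926 has 28 days -> 58 left
March 1926 has 31 days -> 27 left
April 1926: 27 <= 30 -> lands on April 27

Result: 1926-04-27


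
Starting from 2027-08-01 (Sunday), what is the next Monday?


Current: Sunday
Target: Monday
Days ahead: 1

Next Monday: 2027-08-02


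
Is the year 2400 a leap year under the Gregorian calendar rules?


Gregorian leap year rule: divisible by 4, but not by 100, unless also by 400.
2400 is divisible by 400 -> leap year

Yes


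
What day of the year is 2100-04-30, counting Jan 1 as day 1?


Date: April 30, 2100
Days in months 1 through 3: 90
Plus 30 days in April

Day of year: 120


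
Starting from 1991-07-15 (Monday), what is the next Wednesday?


Current: Monday
Target: Wednesday
Days ahead: 2

Next Wednesday: 1991-07-17


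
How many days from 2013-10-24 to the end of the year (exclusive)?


Day of year: 297 of 365
Remaining = 365 - 297

68 days


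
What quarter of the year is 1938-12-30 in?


Month: December (month 12)
Q1: Jan-Mar, Q2: Apr-Jun, Q3: Jul-Sep, Q4: Oct-Dec

Q4


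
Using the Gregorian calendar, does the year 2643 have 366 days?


Gregorian leap year rule: divisible by 4, but not by 100, unless also by 400.
2643 is not divisible by 4 -> not a leap year

No


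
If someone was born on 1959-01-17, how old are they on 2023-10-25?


Birth: 1959-01-17
Reference: 2023-10-25
Year difference: 2023 - 1959 = 64

64 years old


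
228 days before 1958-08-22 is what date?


Start: 1958-08-22, subtract 228 days
Back 22 days from August 22 reaches July 31, 1958 -> 206 left
July 1958 has 31 days -> back to June 30, 1958 -> 175 left
June 1958 has 30 days -> back to May 31, 1958 -> 145 left
May 1958 has 31 days -> back to April 30, 1958 -> 114 left
April 1958 has 30 days -> back to March 31, 1958 -> 84 left
March 1958 has 31 days -> back to February 28, 1958 -> 53 left
February 1958 has 28 days -> back to January 31, 1958 -> 25 left
January 1958: 31 - 25 = 6 -> lands on January 6

Result: 1958-01-06


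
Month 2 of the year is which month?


Month 2 of 12

February


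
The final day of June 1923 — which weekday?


June 1923 has 30 days
Anchor: Jan 1, 1923. With p = 1923 - 1 = 1922: (p + p//4 - p//100 + p//400) mod 7 = (1922 + 480 - 19 + 4) mod 7 = 2387 mod 7 = 0 -> Monday (Mon=0 ... Sun=6)
Days before June (Jan-May): 151; June 1 index = (0 + 151) mod 7 = 4 -> Friday
Last day offset: 30 - 1 = 29 days
Weekday index = (4 + 29) mod 7 = 5

Saturday, June 30


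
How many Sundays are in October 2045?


October 2045 has 31 days
Anchor: Jan 1, 2045. With p = 2045 - 1 = 2044: (p + p//4 - p//100 + p//400) mod 7 = (2044 + 511 - 20 + 5) mod 7 = 2540 mod 7 = 6 -> Sunday (Mon=0 ... Sun=6)
Days before October (Jan-Sep): 273; October 1 index = (6 + 273) mod 7 = 6 -> Sunday
First Sunday is October 1
Sundays: 1, 8, 15, 22, 29

5 Sundays


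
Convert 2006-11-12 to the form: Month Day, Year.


ISO 2006-11-12 parses as year=2006, month=11, day=12
Month 11 -> November

November 12, 2006


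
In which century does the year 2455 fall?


Century = (year - 1) // 100 + 1
= (2455 - 1) // 100 + 1
= 2454 // 100 + 1
= 24 + 1

25th century


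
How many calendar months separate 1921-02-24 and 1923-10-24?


From February 1921 to October 1923
2 years * 12 = 24 months, plus 8 months = 32

32 months


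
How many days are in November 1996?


November 1996

30 days


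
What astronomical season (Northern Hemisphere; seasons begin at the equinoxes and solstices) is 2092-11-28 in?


Date: November 28
Astronomical Autumn (approx.; exact equinox/solstice day varies by year): September 22 to December 20
November 28 falls within the Autumn window

Autumn


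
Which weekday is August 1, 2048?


Target: August 1, 2048
Anchor: Jan 1, 2048. With p = 2048 - 1 = 2047: (p + p//4 - p//100 + p//400) mod 7 = (2047 + 511 - 20 + 5) mod 7 = 2543 mod 7 = 2 -> Wednesday (Mon=0 ... Sun=6)
Days before August (Jan-Jul): 213 days
Weekday index = (2 + 213) mod 7 = 5

Saturday


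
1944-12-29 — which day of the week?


Date: December 29, 1944
Anchor: Jan 1, 1944. With p = 1944 - 1 = 1943: (p + p//4 - p//100 + p//400) mod 7 = (1943 + 485 - 19 + 4) mod 7 = 2413 mod 7 = 5 -> Saturday (Mon=0 ... Sun=6)
Days before December (Jan-Nov): 335; offset = 335 + 29 - 1 = 363
Weekday index = (5 + 363) mod 7 = 4

Day of the week: Friday


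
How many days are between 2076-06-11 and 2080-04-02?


From 2076-06-11 to 2080-04-02
2076-06-11: days before June = 31 + 29 + 31 + 30 + 31 = 152 (2076 is a leap year); day of year = 152 + 11 = 163
2080-04-02: days before April = 31 + 29 + 31 = 91 (2080 is a leap year); day of year = 91 + 2 = 93
Rest of 2076: 366 - 163 = 203
Full years 2077 (365), 2078 (365), 2079 (365): 1095
Total = 203 + 1095 + 93 = 1391

1391 days


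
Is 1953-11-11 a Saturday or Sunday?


Anchor: Jan 1, 1953. With p = 1953 - 1 = 1952: (p + p//4 - p//100 + p//400) mod 7 = (1952 + 488 - 19 + 4) mod 7 = 2425 mod 7 = 3 -> Thursday (Mon=0 ... Sun=6)
Day of year: 315; offset = 314
Weekday index = (3 + 314) mod 7 = 2 -> Wednesday
Weekend days: Saturday, Sunday

No


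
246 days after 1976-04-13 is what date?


Start: 1976-04-13, add 246 days
April 1976 has 30 days: 30 - 13 = 17 days to April 30 -> 229 left
May 1976 has 31 days -> 198 left
June 1976 has 30 days -> 168 left
July 1976 has 31 days -> 137 left
August 1976 has 31 days -> 106 left
September 1976 has 30 days -> 76 left
October 1976 has 31 days -> 45 left
November 1976 has 30 days -> 15 left
December 1976: 15 <= 31 -> lands on December 15

Result: 1976-12-15


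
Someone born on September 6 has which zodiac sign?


Date: September 6
Conventional tropical zodiac dates: Virgo from August 23 onward; Libra starts September 23
September 6 falls within the Virgo range

Virgo


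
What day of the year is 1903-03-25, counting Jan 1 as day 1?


Date: March 25, 1903
Days in months 1 through 2: 59
Plus 25 days in March

Day of year: 84


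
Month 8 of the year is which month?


Month 8 of 12

August


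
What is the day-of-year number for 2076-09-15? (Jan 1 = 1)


Date: September 15, 2076
Days in months 1 through 8: 244
Plus 15 days in September

Day of year: 259


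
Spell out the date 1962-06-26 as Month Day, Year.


ISO 1962-06-26 parses as year=1962, month=06, day=26
Month 6 -> June

June 26, 1962


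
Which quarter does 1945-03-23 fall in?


Month: March (month 3)
Q1: Jan-Mar, Q2: Apr-Jun, Q3: Jul-Sep, Q4: Oct-Dec

Q1


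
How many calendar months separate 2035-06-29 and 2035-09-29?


From June 2035 to September 2035
0 years * 12 = 0 months, plus 3 months = 3

3 months


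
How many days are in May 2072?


May 2072

31 days


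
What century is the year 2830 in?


Century = (year - 1) // 100 + 1
= (2830 - 1) // 100 + 1
= 2829 // 100 + 1
= 28 + 1

29th century


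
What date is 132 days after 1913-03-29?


Start: 1913-03-29, add 132 days
March 1913 has 31 days: 31 - 29 = 2 days to March 31 -> 130 left
April 1913 has 30 days -> 100 left
May 1913 has 31 days -> 69 left
June 1913 has 30 days -> 39 left
July 1913 has 31 days -> 8 left
August 1913: 8 <= 31 -> lands on August 8

Result: 1913-08-08


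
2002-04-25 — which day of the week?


Date: April 25, 2002
Anchor: Jan 1, 2002. With p = 2002 - 1 = 2001: (p + p//4 - p//100 + p//400) mod 7 = (2001 + 500 - 20 + 5) mod 7 = 2486 mod 7 = 1 -> Tuesday (Mon=0 ... Sun=6)
Days before April (Jan-Mar): 90; offset = 90 + 25 - 1 = 114
Weekday index = (1 + 114) mod 7 = 3

Day of the week: Thursday


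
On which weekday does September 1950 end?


September 1950 has 30 days
Anchor: Jan 1, 1950. With p = 1950 - 1 = 1949: (p + p//4 - p//100 + p//400) mod 7 = (1949 + 487 - 19 + 4) mod 7 = 2421 mod 7 = 6 -> Sunday (Mon=0 ... Sun=6)
Days before September (Jan-Aug): 243; September 1 index = (6 + 243) mod 7 = 4 -> Friday
Last day offset: 30 - 1 = 29 days
Weekday index = (4 + 29) mod 7 = 5

Saturday, September 30


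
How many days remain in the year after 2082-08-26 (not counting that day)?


Day of year: 238 of 365
Remaining = 365 - 238

127 days


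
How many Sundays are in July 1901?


July 1901 has 31 days
Anchor: Jan 1, 1901. With p = 1901 - 1 = 1900: (p + p//4 - p//100 + p//400) mod 7 = (1900 + 475 - 19 + 4) mod 7 = 2360 mod 7 = 1 -> Tuesday (Mon=0 ... Sun=6)
Days before July (Jan-Jun): 181; July 1 index = (1 + 181) mod 7 = 0 -> Monday
First Sunday is July 7
Sundays: 7, 14, 21, 28

4 Sundays


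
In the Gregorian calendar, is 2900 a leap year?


Gregorian leap year rule: divisible by 4, but not by 100, unless also by 400.
2900 is divisible by 100 but not 400 -> not a leap year

No


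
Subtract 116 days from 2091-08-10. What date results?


Start: 2091-08-10, subtract 116 days
Back 10 days from August 10 reaches July 31, 2091 -> 106 left
July 2091 has 31 days -> back to June 30, 2091 -> 75 left
June 2091 has 30 days -> back to May 31, 2091 -> 45 left
May 2091 has 31 days -> back to April 30, 2091 -> 14 left
April 2091: 30 - 14 = 16 -> lands on April 16

Result: 2091-04-16


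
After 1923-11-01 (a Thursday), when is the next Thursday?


Current: Thursday
Target: Thursday
Days ahead: 7

Next Thursday: 1923-11-08


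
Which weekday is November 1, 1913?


Target: November 1, 1913
Anchor: Jan 1, 1913. With p = 1913 - 1 = 1912: (p + p//4 - p//100 + p//400) mod 7 = (1912 + 478 - 19 + 4) mod 7 = 2375 mod 7 = 2 -> Wednesday (Mon=0 ... Sun=6)
Days before November (Jan-Oct): 304 days
Weekday index = (2 + 304) mod 7 = 5

Saturday


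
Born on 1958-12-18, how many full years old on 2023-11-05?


Birth: 1958-12-18
Reference: 2023-11-05
Year difference: 2023 - 1958 = 65
Birthday not yet reached in 2023, subtract 1

64 years old


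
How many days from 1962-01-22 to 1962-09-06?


From 1962-01-22 to 1962-09-06
1962-01-22: day of year = 22
1962-09-06: days before September = 31 + 28 + 31 + 30 + 31 + 30 + 31 + 31 = 243 (1962 is not a leap year); day of year = 243 + 6 = 249
Same year: 249 - 22 = 227

227 days


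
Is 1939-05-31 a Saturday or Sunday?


Anchor: Jan 1, 1939. With p = 1939 - 1 = 1938: (p + p//4 - p//100 + p//400) mod 7 = (1938 + 484 - 19 + 4) mod 7 = 2407 mod 7 = 6 -> Sunday (Mon=0 ... Sun=6)
Day of year: 151; offset = 150
Weekday index = (6 + 150) mod 7 = 2 -> Wednesday
Weekend days: Saturday, Sunday

No


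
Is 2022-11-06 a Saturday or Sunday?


Anchor: Jan 1, 2022. With p = 2022 - 1 = 2021: (p + p//4 - p//100 + p//400) mod 7 = (2021 + 505 - 20 + 5) mod 7 = 2511 mod 7 = 5 -> Saturday (Mon=0 ... Sun=6)
Day of year: 310; offset = 309
Weekday index = (5 + 309) mod 7 = 6 -> Sunday
Weekend days: Saturday, Sunday

Yes


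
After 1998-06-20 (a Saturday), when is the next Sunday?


Current: Saturday
Target: Sunday
Days ahead: 1

Next Sunday: 1998-06-21


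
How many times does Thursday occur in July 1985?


July 1985 has 31 days
Anchor: Jan 1, 1985. With p = 1985 - 1 = 1984: (p + p//4 - p//100 + p//400) mod 7 = (1984 + 496 - 19 + 4) mod 7 = 2465 mod 7 = 1 -> Tuesday (Mon=0 ... Sun=6)
Days before July (Jan-Jun): 181; July 1 index = (1 + 181) mod 7 = 0 -> Monday
First Thursday is July 4
Thursdays: 4, 11, 18, 25

4 Thursdays


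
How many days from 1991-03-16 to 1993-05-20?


From 1991-03-16 to 1993-05-20
1991-03-16: days before March = 31 + 28 = 59 (1991 is not a leap year); day of year = 59 + 16 = 75
1993-05-20: days before May = 31 + 28 + 31 + 30 = 120 (1993 is not a leap year); day of year = 120 + 20 = 140
Rest of 1991: 365 - 75 = 290
Full years 1992 (366): 366
Total = 290 + 366 + 140 = 796

796 days


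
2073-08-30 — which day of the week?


Date: August 30, 2073
Anchor: Jan 1, 2073. With p = 2073 - 1 = 2072: (p + p//4 - p//100 + p//400) mod 7 = (2072 + 518 - 20 + 5) mod 7 = 2575 mod 7 = 6 -> Sunday (Mon=0 ... Sun=6)
Days before August (Jan-Jul): 212; offset = 212 + 30 - 1 = 241
Weekday index = (6 + 241) mod 7 = 2

Day of the week: Wednesday


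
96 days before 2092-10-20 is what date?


Start: 2092-10-20, subtract 96 days
Back 20 days from October 20 reaches September 30, 2092 -> 76 left
September 2092 has 30 days -> back to August 31, 2092 -> 46 left
August 2092 has 31 days -> back to July 31, 2092 -> 15 left
July 2092: 31 - 15 = 16 -> lands on July 16

Result: 2092-07-16


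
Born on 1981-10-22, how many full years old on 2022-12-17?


Birth: 1981-10-22
Reference: 2022-12-17
Year difference: 2022 - 1981 = 41

41 years old


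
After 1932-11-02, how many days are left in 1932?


Day of year: 307 of 366
Remaining = 366 - 307

59 days


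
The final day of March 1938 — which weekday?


March 1938 has 31 days
Anchor: Jan 1, 1938. With p = 1938 - 1 = 1937: (p + p//4 - p//100 + p//400) mod 7 = (1937 + 484 - 19 + 4) mod 7 = 2406 mod 7 = 5 -> Saturday (Mon=0 ... Sun=6)
Days before March (Jan-Feb): 59; March 1 index = (5 + 59) mod 7 = 1 -> Tuesday
Last day offset: 31 - 1 = 30 days
Weekday index = (1 + 30) mod 7 = 3

Thursday, March 31


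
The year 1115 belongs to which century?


Century = (year - 1) // 100 + 1
= (1115 - 1) // 100 + 1
= 1114 // 100 + 1
= 11 + 1

12th century


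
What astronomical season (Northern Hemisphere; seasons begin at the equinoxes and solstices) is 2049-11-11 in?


Date: November 11
Astronomical Autumn (approx.; exact equinox/solstice day varies by year): September 22 to December 20
November 11 falls within the Autumn window

Autumn


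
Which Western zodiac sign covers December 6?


Date: December 6
Conventional tropical zodiac dates: Sagittarius from November 22 onward; Capricorn starts December 22
December 6 falls within the Sagittarius range

Sagittarius


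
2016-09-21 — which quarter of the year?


Month: September (month 9)
Q1: Jan-Mar, Q2: Apr-Jun, Q3: Jul-Sep, Q4: Oct-Dec

Q3


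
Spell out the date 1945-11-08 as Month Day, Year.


ISO 1945-11-08 parses as year=1945, month=11, day=08
Month 11 -> November

November 8, 1945


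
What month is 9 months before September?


September is month 9
9 - 9 = 0; wrap: 0 + 12 = 12

December


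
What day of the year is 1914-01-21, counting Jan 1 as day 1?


Date: January 21, 1914
No months before January
Plus 21 days in January

Day of year: 21


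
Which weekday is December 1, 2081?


Target: December 1, 2081
Anchor: Jan 1, 2081. With p = 2081 - 1 = 2080: (p + p//4 - p//100 + p//400) mod 7 = (2080 + 520 - 20 + 5) mod 7 = 2585 mod 7 = 2 -> Wednesday (Mon=0 ... Sun=6)
Days before December (Jan-Nov): 334 days
Weekday index = (2 + 334) mod 7 = 0

Monday


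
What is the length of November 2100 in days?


November 2100

30 days


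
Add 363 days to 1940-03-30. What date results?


Start: 1940-03-30, add 363 days
March 1940 has 31 days: 31 - 30 = 1 day to March 31 -> 362 left
April 1940 has 30 days -> 332 left
May 1940 has 31 days -> 301 left
June 1940 has 30 days -> 271 left
July 1940 has 31 days -> 240 left
August 1940 has 31 days -> 209 left
September 1940 has 30 days -> 179 left
October 1940 has 31 days -> 148 left
November 1940 has 30 days -> 118 left
December 1940 has 31 days -> 87 left
January 1941 has 31 days -> 56 left
February 1941 has 28 days -> 28 left
March 1941: 28 <= 31 -> lands on March 28

Result: 1941-03-28


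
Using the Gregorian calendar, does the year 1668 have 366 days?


Gregorian leap year rule: divisible by 4, but not by 100, unless also by 400.
1668 is divisible by 4 but not 100 -> leap year

Yes


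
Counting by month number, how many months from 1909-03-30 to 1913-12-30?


From March 1909 to December 1913
4 years * 12 = 48 months, plus 9 months = 57

57 months


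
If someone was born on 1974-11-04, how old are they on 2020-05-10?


Birth: 1974-11-04
Reference: 2020-05-10
Year difference: 2020 - 1974 = 46
Birthday not yet reached in 2020, subtract 1

45 years old


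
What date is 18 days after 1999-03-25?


Start: 1999-03-25, add 18 days
March 1999 has 31 days: 31 - 25 = 6 days to March 31 -> 12 left
April 1999: 12 <= 30 -> lands on April 12

Result: 1999-04-12


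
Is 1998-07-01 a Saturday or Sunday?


Anchor: Jan 1, 1998. With p = 1998 - 1 = 1997: (p + p//4 - p//100 + p//400) mod 7 = (1997 + 499 - 19 + 4) mod 7 = 2481 mod 7 = 3 -> Thursday (Mon=0 ... Sun=6)
Day of year: 182; offset = 181
Weekday index = (3 + 181) mod 7 = 2 -> Wednesday
Weekend days: Saturday, Sunday

No


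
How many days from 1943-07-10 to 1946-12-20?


From 1943-07-10 to 1946-12-20
1943-07-10: days before July = 31 + 28 + 31 + 30 + 31 + 30 = 181 (1943 is not a leap year); day of year = 181 + 10 = 191
1946-12-20: days before December = 31 + 28 + 31 + 30 + 31 + 30 + 31 + 31 + 30 + 31 + 30 = 334 (1946 is not a leap year); day of year = 334 + 20 = 354
Rest of 1943: 365 - 191 = 174
Full years 1944 (366), 1945 (365): 731
Total = 174 + 731 + 354 = 1259

1259 days


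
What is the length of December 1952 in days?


December 1952

31 days


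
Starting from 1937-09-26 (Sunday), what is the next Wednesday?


Current: Sunday
Target: Wednesday
Days ahead: 3

Next Wednesday: 1937-09-29


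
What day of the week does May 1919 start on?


Target: May 1, 1919
Anchor: Jan 1, 1919. With p = 1919 - 1 = 1918: (p + p//4 - p//100 + p//400) mod 7 = (1918 + 479 - 19 + 4) mod 7 = 2382 mod 7 = 2 -> Wednesday (Mon=0 ... Sun=6)
Days before May (Jan-Apr): 120 days
Weekday index = (2 + 120) mod 7 = 3

Thursday


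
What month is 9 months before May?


May is month 5
5 - 9 = -4; wrap: -4 + 12 = 8

August


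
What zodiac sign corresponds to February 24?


Date: February 24
Conventional tropical zodiac dates: Pisces from February 19 onward; Aries starts March 21
February 24 falls within the Pisces range

Pisces


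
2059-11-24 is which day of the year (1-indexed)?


Date: November 24, 2059
Days in months 1 through 10: 304
Plus 24 days in November

Day of year: 328
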